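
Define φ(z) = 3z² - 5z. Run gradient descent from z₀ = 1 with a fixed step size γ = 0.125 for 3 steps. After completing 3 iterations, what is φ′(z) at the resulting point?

0.015625

φ′(z) = 6z - 5
z₁ = 1 − 0.125·1 = 0.875
z₂ = 0.875 − 0.125·0.25 = 0.84375
z₃ = 0.84375 − 0.125·0.0625 = 0.8359375
φ′(z) at (0.8359375) = 0.015625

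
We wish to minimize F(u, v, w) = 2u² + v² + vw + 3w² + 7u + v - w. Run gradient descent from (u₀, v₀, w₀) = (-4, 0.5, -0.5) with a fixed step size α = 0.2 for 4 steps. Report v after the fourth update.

∇F = (4u + 7, 2v + w + 1, v + 6w - 1)
(u₁, v₁, w₁) = (-4, 0.5, -0.5) − 0.2·(-9, 1.5, -3.5) = (-2.2, 0.2, 0.2)
(u₂, v₂, w₂) = (-2.2, 0.2, 0.2) − 0.2·(-1.8, 1.6, 0.4) = (-1.84, -0.12, 0.12)
(u₃, v₃, w₃) = (-1.84, -0.12, 0.12) − 0.2·(-0.36, 0.88, -0.4) = (-1.768, -0.296, 0.2)
(u₄, v₄, w₄) = (-1.768, -0.296, 0.2) − 0.2·(-0.072, 0.608, -0.096) = (-1.7536, -0.4176, 0.2192)
v = -0.4176

-0.4176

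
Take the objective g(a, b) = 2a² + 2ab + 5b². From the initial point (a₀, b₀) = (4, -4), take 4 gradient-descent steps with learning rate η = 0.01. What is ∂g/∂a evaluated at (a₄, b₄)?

∇g = (4a + 2b, 2a + 10b)
Step 1: at (4, -4), ∇g = (8, -32) → (4, -4) − 0.01·(8, -32) = (3.92, -3.68)
Step 2: at (3.92, -3.68), ∇g = (8.32, -28.96) → (3.92, -3.68) − 0.01·(8.32, -28.96) = (3.8368, -3.3904)
Step 3: at (3.8368, -3.3904), ∇g = (8.5664, -26.2304) → (3.8368, -3.3904) − 0.01·(8.5664, -26.2304) = (3.751136, -3.128096)
Step 4: at (3.751136, -3.128096), ∇g = (8.748352, -23.778688) → (3.751136, -3.128096) − 0.01·(8.748352, -23.778688) = (3.66365248, -2.89030912)
∂g/∂a at (3.66365248, -2.89030912) = 8.87399168

8.87399168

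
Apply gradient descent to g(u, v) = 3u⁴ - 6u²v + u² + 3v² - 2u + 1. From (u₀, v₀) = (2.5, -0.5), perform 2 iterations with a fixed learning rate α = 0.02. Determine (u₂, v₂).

∇g = (12u³ - 12uv + 2u - 2, -6u² + 6v)
(u₁, v₁) = (2.5, -0.5) − 0.02·(205.5, -40.5) = (-1.61, 0.31)
(u₂, v₂) = (-1.61, 0.31) − 0.02·(-49.310172, -13.6926) = (-0.62379656, 0.583852)

(-0.62379656, 0.583852)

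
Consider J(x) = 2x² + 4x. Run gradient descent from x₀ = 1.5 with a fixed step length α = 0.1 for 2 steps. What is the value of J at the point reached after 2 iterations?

-0.38

J′(x) = 4x + 4
Step 1: J′(1.5) = 10; x₁ = 1.5 − 0.1·10 = 0.5
Step 2: J′(0.5) = 6; x₂ = 0.5 − 0.1·6 = -0.1
J(-0.1) = -0.38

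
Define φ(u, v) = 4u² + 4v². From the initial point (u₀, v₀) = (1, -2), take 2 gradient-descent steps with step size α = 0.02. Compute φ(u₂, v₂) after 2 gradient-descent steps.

9.9574272

∇φ = (8u, 8v)
Step 1: at (1, -2), ∇φ = (8, -16) → (1, -2) − 0.02·(8, -16) = (0.84, -1.68)
Step 2: at (0.84, -1.68), ∇φ = (6.72, -13.44) → (0.84, -1.68) − 0.02·(6.72, -13.44) = (0.7056, -1.4112)
φ(0.7056, -1.4112) = 9.9574272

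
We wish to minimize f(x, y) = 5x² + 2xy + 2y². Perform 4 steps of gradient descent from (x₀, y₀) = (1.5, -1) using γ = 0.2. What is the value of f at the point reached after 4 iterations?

17.37631296

∇f = (10x + 2y, 2x + 4y)
(x₁, y₁) = (1.5, -1) − 0.2·(13, -1) = (-1.1, -0.8)
(x₂, y₂) = (-1.1, -0.8) − 0.2·(-12.6, -5.4) = (1.42, 0.28)
(x₃, y₃) = (1.42, 0.28) − 0.2·(14.76, 3.96) = (-1.532, -0.512)
(x₄, y₄) = (-1.532, -0.512) − 0.2·(-16.344, -5.112) = (1.7368, 0.5104)
f(1.7368, 0.5104) = 17.37631296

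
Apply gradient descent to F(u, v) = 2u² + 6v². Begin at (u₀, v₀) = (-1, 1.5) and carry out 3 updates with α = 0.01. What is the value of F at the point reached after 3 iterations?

7.834970750976

∇F = (4u, 12v)
Step 1: at (-1, 1.5), ∇F = (-4, 18) → (-1, 1.5) − 0.01·(-4, 18) = (-0.96, 1.32)
Step 2: at (-0.96, 1.32), ∇F = (-3.84, 15.84) → (-0.96, 1.32) − 0.01·(-3.84, 15.84) = (-0.9216, 1.1616)
Step 3: at (-0.9216, 1.1616), ∇F = (-3.6864, 13.9392) → (-0.9216, 1.1616) − 0.01·(-3.6864, 13.9392) = (-0.884736, 1.022208)
F(-0.884736, 1.022208) = 7.834970750976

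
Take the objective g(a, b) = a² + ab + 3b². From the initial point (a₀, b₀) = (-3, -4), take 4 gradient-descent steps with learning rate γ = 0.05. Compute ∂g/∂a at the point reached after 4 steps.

∇g = (2a + b, a + 6b)
Step 1: at (-3, -4), ∇g = (-10, -27) → (-3, -4) − 0.05·(-10, -27) = (-2.5, -2.65)
Step 2: at (-2.5, -2.65), ∇g = (-7.65, -18.4) → (-2.5, -2.65) − 0.05·(-7.65, -18.4) = (-2.1175, -1.73)
Step 3: at (-2.1175, -1.73), ∇g = (-5.965, -12.4975) → (-2.1175, -1.73) − 0.05·(-5.965, -12.4975) = (-1.81925, -1.105125)
Step 4: at (-1.81925, -1.105125), ∇g = (-4.743625, -8.45) → (-1.81925, -1.105125) − 0.05·(-4.743625, -8.45) = (-1.58206875, -0.682625)
∂g/∂a at (-1.58206875, -0.682625) = -3.8467625

-3.8467625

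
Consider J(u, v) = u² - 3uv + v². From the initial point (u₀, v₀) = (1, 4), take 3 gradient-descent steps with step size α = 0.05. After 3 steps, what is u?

∇J = (2u - 3v, -3u + 2v)
(u₁, v₁) = (1, 4) − 0.05·(-10, 5) = (1.5, 3.75)
(u₂, v₂) = (1.5, 3.75) − 0.05·(-8.25, 3) = (1.9125, 3.6)
(u₃, v₃) = (1.9125, 3.6) − 0.05·(-6.975, 1.4625) = (2.26125, 3.526875)
u = 2.26125

2.26125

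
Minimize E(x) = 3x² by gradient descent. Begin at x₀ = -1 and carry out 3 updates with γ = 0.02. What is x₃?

E′(x) = 6x
x₁ = -1 − 0.02·(-6) = -0.88
x₂ = -0.88 − 0.02·(-5.28) = -0.7744
x₃ = -0.7744 − 0.02·(-4.6464) = -0.681472

-0.681472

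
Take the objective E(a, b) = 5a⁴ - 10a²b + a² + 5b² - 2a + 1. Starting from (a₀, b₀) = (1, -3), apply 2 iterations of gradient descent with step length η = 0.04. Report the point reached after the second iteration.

(9.0384, 1.096)

∇E = (20a³ - 20ab + 2a - 2, -10a² + 10b)
Step 1: at (1, -3), ∇E = (80, -40) → (1, -3) − 0.04·(80, -40) = (-2.2, -1.4)
Step 2: at (-2.2, -1.4), ∇E = (-280.96, -62.4) → (-2.2, -1.4) − 0.04·(-280.96, -62.4) = (9.0384, 1.096)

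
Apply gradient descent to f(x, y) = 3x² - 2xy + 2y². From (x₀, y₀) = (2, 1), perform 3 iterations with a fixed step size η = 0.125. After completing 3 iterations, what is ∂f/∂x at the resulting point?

0.78125

∇f = (6x - 2y, -2x + 4y)
(x₁, y₁) = (2, 1) − 0.125·(10, 0) = (0.75, 1)
(x₂, y₂) = (0.75, 1) − 0.125·(2.5, 2.5) = (0.4375, 0.6875)
(x₃, y₃) = (0.4375, 0.6875) − 0.125·(1.25, 1.875) = (0.28125, 0.453125)
∂f/∂x at (0.28125, 0.453125) = 0.78125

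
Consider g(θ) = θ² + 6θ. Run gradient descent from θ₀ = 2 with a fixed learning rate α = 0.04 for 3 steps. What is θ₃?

g′(θ) = 2θ + 6
Step 1: g′(2) = 10; θ₁ = 2 − 0.04·10 = 1.6
Step 2: g′(1.6) = 9.2; θ₂ = 1.6 − 0.04·9.2 = 1.232
Step 3: g′(1.232) = 8.464; θ₃ = 1.232 − 0.04·8.464 = 0.89344

0.89344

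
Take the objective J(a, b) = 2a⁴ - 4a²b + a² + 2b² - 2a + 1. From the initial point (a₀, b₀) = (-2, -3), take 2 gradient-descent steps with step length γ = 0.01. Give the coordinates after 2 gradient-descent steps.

(-0.56105856, -2.584304)

∇J = (8a³ - 8ab + 2a - 2, -4a² + 4b)
Step 1: at (-2, -3), ∇J = (-118, -28) → (-2, -3) − 0.01·(-118, -28) = (-0.82, -2.72)
Step 2: at (-0.82, -2.72), ∇J = (-25.894144, -13.5696) → (-0.82, -2.72) − 0.01·(-25.894144, -13.5696) = (-0.56105856, -2.584304)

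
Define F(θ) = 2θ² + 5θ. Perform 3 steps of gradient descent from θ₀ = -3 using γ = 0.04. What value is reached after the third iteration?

-2.287232

F′(θ) = 4θ + 5
Step 1: F′(-3) = -7; θ₁ = -3 − 0.04·(-7) = -2.72
Step 2: F′(-2.72) = -5.88; θ₂ = -2.72 − 0.04·(-5.88) = -2.4848
Step 3: F′(-2.4848) = -4.9392; θ₃ = -2.4848 − 0.04·(-4.9392) = -2.287232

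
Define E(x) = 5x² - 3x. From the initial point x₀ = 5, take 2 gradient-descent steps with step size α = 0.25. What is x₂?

10.875

E′(x) = 10x - 3
Step 1: E′(5) = 47; x₁ = 5 − 0.25·47 = -6.75
Step 2: E′(-6.75) = -70.5; x₂ = -6.75 − 0.25·(-70.5) = 10.875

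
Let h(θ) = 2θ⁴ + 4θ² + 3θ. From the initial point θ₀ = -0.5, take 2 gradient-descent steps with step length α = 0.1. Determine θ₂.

h′(θ) = 8θ³ + 8θ + 3
θ₁ = -0.5 − 0.1·(-2) = -0.3
θ₂ = -0.3 − 0.1·0.384 = -0.3384

-0.3384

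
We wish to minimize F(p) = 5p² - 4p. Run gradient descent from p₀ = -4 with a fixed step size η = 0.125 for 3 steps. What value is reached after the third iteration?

0.46875

F′(p) = 10p - 4
p₁ = -4 − 0.125·(-44) = 1.5
p₂ = 1.5 − 0.125·11 = 0.125
p₃ = 0.125 − 0.125·(-2.75) = 0.46875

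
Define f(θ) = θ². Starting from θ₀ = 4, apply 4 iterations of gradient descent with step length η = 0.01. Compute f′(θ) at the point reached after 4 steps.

7.37894528

f′(θ) = 2θ
θ₁ = 4 − 0.01·8 = 3.92
θ₂ = 3.92 − 0.01·7.84 = 3.8416
θ₃ = 3.8416 − 0.01·7.6832 = 3.764768
θ₄ = 3.764768 − 0.01·7.529536 = 3.68947264
f′(θ) at (3.68947264) = 7.37894528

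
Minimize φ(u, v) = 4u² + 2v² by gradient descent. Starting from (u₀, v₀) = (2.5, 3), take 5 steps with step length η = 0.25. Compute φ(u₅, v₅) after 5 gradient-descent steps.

∇φ = (8u, 4v)
Step 1: at (2.5, 3), ∇φ = (20, 12) → (2.5, 3) − 0.25·(20, 12) = (-2.5, 0)
Step 2: at (-2.5, 0), ∇φ = (-20, 0) → (-2.5, 0) − 0.25·(-20, 0) = (2.5, 0)
Step 3: at (2.5, 0), ∇φ = (20, 0) → (2.5, 0) − 0.25·(20, 0) = (-2.5, 0)
Step 4: at (-2.5, 0), ∇φ = (-20, 0) → (-2.5, 0) − 0.25·(-20, 0) = (2.5, 0)
Step 5: at (2.5, 0), ∇φ = (20, 0) → (2.5, 0) − 0.25·(20, 0) = (-2.5, 0)
φ(-2.5, 0) = 25

25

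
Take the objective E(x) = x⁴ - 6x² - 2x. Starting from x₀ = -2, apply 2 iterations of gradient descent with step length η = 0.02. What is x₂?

E′(x) = 4x³ - 12x - 2
x₁ = -2 − 0.02·(-10) = -1.8
x₂ = -1.8 − 0.02·(-3.728) = -1.72544

-1.72544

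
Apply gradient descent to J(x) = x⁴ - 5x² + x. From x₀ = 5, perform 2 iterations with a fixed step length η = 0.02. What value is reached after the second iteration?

J′(x) = 4x³ - 10x + 1
x₁ = 5 − 0.02·451 = -4.02
x₂ = -4.02 − 0.02·(-218.659232) = 0.35318464

0.35318464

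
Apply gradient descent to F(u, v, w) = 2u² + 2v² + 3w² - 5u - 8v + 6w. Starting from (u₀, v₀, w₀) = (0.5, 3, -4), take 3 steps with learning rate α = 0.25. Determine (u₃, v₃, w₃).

(1.25, 2, -0.625)

∇F = (4u - 5, 4v - 8, 6w + 6)
(u₁, v₁, w₁) = (0.5, 3, -4) − 0.25·(-3, 4, -18) = (1.25, 2, 0.5)
(u₂, v₂, w₂) = (1.25, 2, 0.5) − 0.25·(0, 0, 9) = (1.25, 2, -1.75)
(u₃, v₃, w₃) = (1.25, 2, -1.75) − 0.25·(0, 0, -4.5) = (1.25, 2, -0.625)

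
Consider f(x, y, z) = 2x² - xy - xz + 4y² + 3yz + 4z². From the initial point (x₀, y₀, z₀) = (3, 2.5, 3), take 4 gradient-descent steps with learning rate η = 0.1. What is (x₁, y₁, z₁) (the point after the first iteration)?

∇f = (4x - y - z, -x + 8y + 3z, -x + 3y + 8z)
(x₁, y₁, z₁) = (3, 2.5, 3) − 0.1·(6.5, 26, 28.5) = (2.35, -0.1, 0.15)

(2.35, -0.1, 0.15)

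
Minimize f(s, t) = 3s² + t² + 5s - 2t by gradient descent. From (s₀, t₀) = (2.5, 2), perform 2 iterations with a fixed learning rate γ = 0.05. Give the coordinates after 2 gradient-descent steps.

∇f = (6s + 5, 2t - 2)
Step 1: at (2.5, 2), ∇f = (20, 2) → (2.5, 2) − 0.05·(20, 2) = (1.5, 1.9)
Step 2: at (1.5, 1.9), ∇f = (14, 1.8) → (1.5, 1.9) − 0.05·(14, 1.8) = (0.8, 1.81)

(0.8, 1.81)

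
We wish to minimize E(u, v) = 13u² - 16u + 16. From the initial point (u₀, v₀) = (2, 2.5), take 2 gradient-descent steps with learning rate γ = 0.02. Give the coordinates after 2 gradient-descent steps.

(0.9344, 2.5)

∇E = (26u - 16, 0)
(u₁, v₁) = (2, 2.5) − 0.02·(36, 0) = (1.28, 2.5)
(u₂, v₂) = (1.28, 2.5) − 0.02·(17.28, 0) = (0.9344, 2.5)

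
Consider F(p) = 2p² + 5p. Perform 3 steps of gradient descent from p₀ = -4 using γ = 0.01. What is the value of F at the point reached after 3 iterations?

8.714211569152

F′(p) = 4p + 5
Step 1: F′(-4) = -11; p₁ = -4 − 0.01·(-11) = -3.89
Step 2: F′(-3.89) = -10.56; p₂ = -3.89 − 0.01·(-10.56) = -3.7844
Step 3: F′(-3.7844) = -10.1376; p₃ = -3.7844 − 0.01·(-10.1376) = -3.683024
F(-3.683024) = 8.714211569152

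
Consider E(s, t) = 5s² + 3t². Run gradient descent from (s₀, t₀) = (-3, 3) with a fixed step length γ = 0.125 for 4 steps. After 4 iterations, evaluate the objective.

∇E = (10s, 6t)
(s₁, t₁) = (-3, 3) − 0.125·(-30, 18) = (0.75, 0.75)
(s₂, t₂) = (0.75, 0.75) − 0.125·(7.5, 4.5) = (-0.1875, 0.1875)
(s₃, t₃) = (-0.1875, 0.1875) − 0.125·(-1.875, 1.125) = (0.046875, 0.046875)
(s₄, t₄) = (0.046875, 0.046875) − 0.125·(0.46875, 0.28125) = (-0.01171875, 0.01171875)
E(-0.01171875, 0.01171875) = 0.0010986328125

0.0010986328125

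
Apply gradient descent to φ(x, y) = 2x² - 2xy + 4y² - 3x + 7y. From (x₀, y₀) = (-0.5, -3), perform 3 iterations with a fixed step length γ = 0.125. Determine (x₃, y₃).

∇φ = (4x - 2y - 3, -2x + 8y + 7)
Step 1: at (-0.5, -3), ∇φ = (1, -16) → (-0.5, -3) − 0.125·(1, -16) = (-0.625, -1)
Step 2: at (-0.625, -1), ∇φ = (-3.5, 0.25) → (-0.625, -1) − 0.125·(-3.5, 0.25) = (-0.1875, -1.03125)
Step 3: at (-0.1875, -1.03125), ∇φ = (-1.6875, -0.875) → (-0.1875, -1.03125) − 0.125·(-1.6875, -0.875) = (0.0234375, -0.921875)

(0.0234375, -0.921875)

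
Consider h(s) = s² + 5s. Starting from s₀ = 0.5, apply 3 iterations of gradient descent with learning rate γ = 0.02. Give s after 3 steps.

0.154208

h′(s) = 2s + 5
Step 1: h′(0.5) = 6; s₁ = 0.5 − 0.02·6 = 0.38
Step 2: h′(0.38) = 5.76; s₂ = 0.38 − 0.02·5.76 = 0.2648
Step 3: h′(0.2648) = 5.5296; s₃ = 0.2648 − 0.02·5.5296 = 0.154208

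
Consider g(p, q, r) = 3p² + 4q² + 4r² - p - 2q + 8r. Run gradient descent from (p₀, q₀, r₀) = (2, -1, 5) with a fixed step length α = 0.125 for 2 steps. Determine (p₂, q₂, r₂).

∇g = (6p - 1, 8q - 2, 8r + 8)
(p₁, q₁, r₁) = (2, -1, 5) − 0.125·(11, -10, 48) = (0.625, 0.25, -1)
(p₂, q₂, r₂) = (0.625, 0.25, -1) − 0.125·(2.75, 0, 0) = (0.28125, 0.25, -1)

(0.28125, 0.25, -1)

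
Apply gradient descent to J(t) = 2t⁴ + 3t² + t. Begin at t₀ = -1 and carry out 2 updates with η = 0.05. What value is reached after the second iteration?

-0.27785

J′(t) = 8t³ + 6t + 1
t₁ = -1 − 0.05·(-13) = -0.35
t₂ = -0.35 − 0.05·(-1.443) = -0.27785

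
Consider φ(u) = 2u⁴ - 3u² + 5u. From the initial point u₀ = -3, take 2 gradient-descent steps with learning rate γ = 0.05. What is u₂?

-109.23685

φ′(u) = 8u³ - 6u + 5
u₁ = -3 − 0.05·(-193) = 6.65
u₂ = 6.65 − 0.05·2317.737 = -109.23685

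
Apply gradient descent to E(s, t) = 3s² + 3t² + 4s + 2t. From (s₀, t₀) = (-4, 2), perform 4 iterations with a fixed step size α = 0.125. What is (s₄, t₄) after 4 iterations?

(-0.6796875, -0.32421875)

∇E = (6s + 4, 6t + 2)
(s₁, t₁) = (-4, 2) − 0.125·(-20, 14) = (-1.5, 0.25)
(s₂, t₂) = (-1.5, 0.25) − 0.125·(-5, 3.5) = (-0.875, -0.1875)
(s₃, t₃) = (-0.875, -0.1875) − 0.125·(-1.25, 0.875) = (-0.71875, -0.296875)
(s₄, t₄) = (-0.71875, -0.296875) − 0.125·(-0.3125, 0.21875) = (-0.6796875, -0.32421875)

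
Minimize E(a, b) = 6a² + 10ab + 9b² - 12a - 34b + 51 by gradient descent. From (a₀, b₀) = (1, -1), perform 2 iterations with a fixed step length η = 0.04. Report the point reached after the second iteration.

(0.936, 0.9904)

∇E = (12a + 10b - 12, 10a + 18b - 34)
Step 1: at (1, -1), ∇E = (-10, -42) → (1, -1) − 0.04·(-10, -42) = (1.4, 0.68)
Step 2: at (1.4, 0.68), ∇E = (11.6, -7.76) → (1.4, 0.68) − 0.04·(11.6, -7.76) = (0.936, 0.9904)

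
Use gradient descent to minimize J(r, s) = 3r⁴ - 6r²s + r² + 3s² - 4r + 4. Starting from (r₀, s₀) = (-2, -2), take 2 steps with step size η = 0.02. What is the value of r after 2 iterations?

0.48894464

∇J = (12r³ - 12rs + 2r - 4, -6r² + 6s)
Step 1: at (-2, -2), ∇J = (-152, -36) → (-2, -2) − 0.02·(-152, -36) = (1.04, -1.28)
Step 2: at (1.04, -1.28), ∇J = (27.552768, -14.1696) → (1.04, -1.28) − 0.02·(27.552768, -14.1696) = (0.48894464, -0.996608)
r = 0.48894464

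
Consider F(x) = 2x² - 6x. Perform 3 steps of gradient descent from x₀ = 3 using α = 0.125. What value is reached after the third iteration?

F′(x) = 4x - 6
x₁ = 3 − 0.125·6 = 2.25
x₂ = 2.25 − 0.125·3 = 1.875
x₃ = 1.875 − 0.125·1.5 = 1.6875

1.6875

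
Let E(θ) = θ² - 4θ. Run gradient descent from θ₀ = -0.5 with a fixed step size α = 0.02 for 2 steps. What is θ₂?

E′(θ) = 2θ - 4
Step 1: E′(-0.5) = -5; θ₁ = -0.5 − 0.02·(-5) = -0.4
Step 2: E′(-0.4) = -4.8; θ₂ = -0.4 − 0.02·(-4.8) = -0.304

-0.304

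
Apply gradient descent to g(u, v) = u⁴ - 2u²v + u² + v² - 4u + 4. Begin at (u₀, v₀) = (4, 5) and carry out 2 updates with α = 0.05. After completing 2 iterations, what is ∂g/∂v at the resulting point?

∇g = (4u³ - 4uv + 2u - 4, -2u² + 2v)
Step 1: at (4, 5), ∇g = (180, -22) → (4, 5) − 0.05·(180, -22) = (-5, 6.1)
Step 2: at (-5, 6.1), ∇g = (-392, -37.8) → (-5, 6.1) − 0.05·(-392, -37.8) = (14.6, 7.99)
∂g/∂v at (14.6, 7.99) = -410.34

-410.34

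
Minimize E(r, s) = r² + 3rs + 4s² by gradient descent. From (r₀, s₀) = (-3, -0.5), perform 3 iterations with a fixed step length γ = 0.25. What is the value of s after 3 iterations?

3.875

∇E = (2r + 3s, 3r + 8s)
Step 1: at (-3, -0.5), ∇E = (-7.5, -13) → (-3, -0.5) − 0.25·(-7.5, -13) = (-1.125, 2.75)
Step 2: at (-1.125, 2.75), ∇E = (6, 18.625) → (-1.125, 2.75) − 0.25·(6, 18.625) = (-2.625, -1.90625)
Step 3: at (-2.625, -1.90625), ∇E = (-10.96875, -23.125) → (-2.625, -1.90625) − 0.25·(-10.96875, -23.125) = (0.1171875, 3.875)
s = 3.875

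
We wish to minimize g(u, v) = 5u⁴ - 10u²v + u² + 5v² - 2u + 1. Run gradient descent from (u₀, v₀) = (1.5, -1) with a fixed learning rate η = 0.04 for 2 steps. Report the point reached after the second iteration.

∇g = (20u³ - 20uv + 2u - 2, -10u² + 10v)
(u₁, v₁) = (1.5, -1) − 0.04·(98.5, -32.5) = (-2.44, 0.3)
(u₂, v₂) = (-2.44, 0.3) − 0.04·(-282.77568, -56.536) = (8.8710272, 2.56144)

(8.8710272, 2.56144)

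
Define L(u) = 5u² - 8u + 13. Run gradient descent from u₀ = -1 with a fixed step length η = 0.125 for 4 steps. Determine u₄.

0.79296875

L′(u) = 10u - 8
Step 1: L′(-1) = -18; u₁ = -1 − 0.125·(-18) = 1.25
Step 2: L′(1.25) = 4.5; u₂ = 1.25 − 0.125·4.5 = 0.6875
Step 3: L′(0.6875) = -1.125; u₃ = 0.6875 − 0.125·(-1.125) = 0.828125
Step 4: L′(0.828125) = 0.28125; u₄ = 0.828125 − 0.125·0.28125 = 0.79296875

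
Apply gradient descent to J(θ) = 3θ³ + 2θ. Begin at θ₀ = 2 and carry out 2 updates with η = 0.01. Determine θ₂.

J′(θ) = 9θ² + 2
Step 1: J′(2) = 38; θ₁ = 2 − 0.01·38 = 1.62
Step 2: J′(1.62) = 25.6196; θ₂ = 1.62 − 0.01·25.6196 = 1.363804

1.363804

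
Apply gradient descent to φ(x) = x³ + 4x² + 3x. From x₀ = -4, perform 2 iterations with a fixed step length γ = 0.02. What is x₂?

φ′(x) = 3x² + 8x + 3
Step 1: φ′(-4) = 19; x₁ = -4 − 0.02·19 = -4.38
Step 2: φ′(-4.38) = 25.5132; x₂ = -4.38 − 0.02·25.5132 = -4.890264

-4.890264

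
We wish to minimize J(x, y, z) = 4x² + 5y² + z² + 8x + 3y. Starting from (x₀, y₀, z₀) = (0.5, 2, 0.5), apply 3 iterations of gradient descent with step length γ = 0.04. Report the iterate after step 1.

∇J = (8x + 8, 10y + 3, 2z)
Step 1: at (0.5, 2, 0.5), ∇J = (12, 23, 1) → (0.5, 2, 0.5) − 0.04·(12, 23, 1) = (0.02, 1.08, 0.46)

(0.02, 1.08, 0.46)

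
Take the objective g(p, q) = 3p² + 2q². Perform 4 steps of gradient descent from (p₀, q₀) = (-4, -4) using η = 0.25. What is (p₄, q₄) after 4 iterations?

(-0.25, 0)

∇g = (6p, 4q)
Step 1: at (-4, -4), ∇g = (-24, -16) → (-4, -4) − 0.25·(-24, -16) = (2, 0)
Step 2: at (2, 0), ∇g = (12, 0) → (2, 0) − 0.25·(12, 0) = (-1, 0)
Step 3: at (-1, 0), ∇g = (-6, 0) → (-1, 0) − 0.25·(-6, 0) = (0.5, 0)
Step 4: at (0.5, 0), ∇g = (3, 0) → (0.5, 0) − 0.25·(3, 0) = (-0.25, 0)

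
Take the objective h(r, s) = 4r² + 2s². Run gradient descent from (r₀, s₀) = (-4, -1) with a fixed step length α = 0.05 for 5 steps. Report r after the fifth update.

-0.31104

∇h = (8r, 4s)
(r₁, s₁) = (-4, -1) − 0.05·(-32, -4) = (-2.4, -0.8)
(r₂, s₂) = (-2.4, -0.8) − 0.05·(-19.2, -3.2) = (-1.44, -0.64)
(r₃, s₃) = (-1.44, -0.64) − 0.05·(-11.52, -2.56) = (-0.864, -0.512)
(r₄, s₄) = (-0.864, -0.512) − 0.05·(-6.912, -2.048) = (-0.5184, -0.4096)
(r₅, s₅) = (-0.5184, -0.4096) − 0.05·(-4.1472, -1.6384) = (-0.31104, -0.32768)
r = -0.31104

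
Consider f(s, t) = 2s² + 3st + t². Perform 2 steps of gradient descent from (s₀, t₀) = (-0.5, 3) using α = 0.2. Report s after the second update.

-1.64

∇f = (4s + 3t, 3s + 2t)
Step 1: at (-0.5, 3), ∇f = (7, 4.5) → (-0.5, 3) − 0.2·(7, 4.5) = (-1.9, 2.1)
Step 2: at (-1.9, 2.1), ∇f = (-1.3, -1.5) → (-1.9, 2.1) − 0.2·(-1.3, -1.5) = (-1.64, 2.4)
s = -1.64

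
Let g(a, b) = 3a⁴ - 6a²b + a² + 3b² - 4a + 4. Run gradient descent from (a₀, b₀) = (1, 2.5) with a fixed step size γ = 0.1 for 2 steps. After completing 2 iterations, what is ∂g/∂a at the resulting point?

∇g = (12a³ - 12ab + 2a - 4, -6a² + 6b)
(a₁, b₁) = (1, 2.5) − 0.1·(-20, 9) = (3, 1.6)
(a₂, b₂) = (3, 1.6) − 0.1·(268.4, -44.4) = (-23.84, 6.04)
∂g/∂a at (-23.84, 6.04) = -160916.066048

-160916.066048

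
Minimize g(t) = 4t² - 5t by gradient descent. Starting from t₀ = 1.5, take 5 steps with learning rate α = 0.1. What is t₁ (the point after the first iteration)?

g′(t) = 8t - 5
Step 1: g′(1.5) = 7; t₁ = 1.5 − 0.1·7 = 0.8

0.8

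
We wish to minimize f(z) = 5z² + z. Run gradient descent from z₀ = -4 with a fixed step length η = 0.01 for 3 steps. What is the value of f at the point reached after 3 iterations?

40.36608805

f′(z) = 10z + 1
Step 1: f′(-4) = -39; z₁ = -4 − 0.01·(-39) = -3.61
Step 2: f′(-3.61) = -35.1; z₂ = -3.61 − 0.01·(-35.1) = -3.259
Step 3: f′(-3.259) = -31.59; z₃ = -3.259 − 0.01·(-31.59) = -2.9431
f(-2.9431) = 40.36608805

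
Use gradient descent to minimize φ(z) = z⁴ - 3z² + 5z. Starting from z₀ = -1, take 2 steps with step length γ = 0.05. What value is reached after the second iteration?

φ′(z) = 4z³ - 6z + 5
Step 1: φ′(-1) = 7; z₁ = -1 − 0.05·7 = -1.35
Step 2: φ′(-1.35) = 3.2585; z₂ = -1.35 − 0.05·3.2585 = -1.512925

-1.512925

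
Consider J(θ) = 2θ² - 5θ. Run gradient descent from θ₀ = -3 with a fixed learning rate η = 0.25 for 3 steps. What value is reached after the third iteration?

1.25

J′(θ) = 4θ - 5
Step 1: J′(-3) = -17; θ₁ = -3 − 0.25·(-17) = 1.25
Step 2: J′(1.25) = 0; θ₂ = 1.25 − 0.25·0 = 1.25
Step 3: J′(1.25) = 0; θ₃ = 1.25 − 0.25·0 = 1.25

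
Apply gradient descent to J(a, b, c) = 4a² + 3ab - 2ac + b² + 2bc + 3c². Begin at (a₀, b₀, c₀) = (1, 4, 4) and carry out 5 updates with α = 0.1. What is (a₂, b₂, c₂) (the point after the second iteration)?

(-0.47, 1.54, -0.06)

∇J = (8a + 3b - 2c, 3a + 2b + 2c, -2a + 2b + 6c)
(a₁, b₁, c₁) = (1, 4, 4) − 0.1·(12, 19, 30) = (-0.2, 2.1, 1)
(a₂, b₂, c₂) = (-0.2, 2.1, 1) − 0.1·(2.7, 5.6, 10.6) = (-0.47, 1.54, -0.06)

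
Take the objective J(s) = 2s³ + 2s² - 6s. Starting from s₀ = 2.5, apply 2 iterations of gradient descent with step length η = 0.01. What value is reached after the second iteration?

1.8007665

J′(s) = 6s² + 4s - 6
Step 1: J′(2.5) = 41.5; s₁ = 2.5 − 0.01·41.5 = 2.085
Step 2: J′(2.085) = 28.42335; s₂ = 2.085 − 0.01·28.42335 = 1.8007665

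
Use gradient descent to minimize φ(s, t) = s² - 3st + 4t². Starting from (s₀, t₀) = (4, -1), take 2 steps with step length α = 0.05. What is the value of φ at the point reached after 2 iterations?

∇φ = (2s - 3t, -3s + 8t)
(s₁, t₁) = (4, -1) − 0.05·(11, -20) = (3.45, 0)
(s₂, t₂) = (3.45, 0) − 0.05·(6.9, -10.35) = (3.105, 0.5175)
φ(3.105, 0.5175) = 5.8917375

5.8917375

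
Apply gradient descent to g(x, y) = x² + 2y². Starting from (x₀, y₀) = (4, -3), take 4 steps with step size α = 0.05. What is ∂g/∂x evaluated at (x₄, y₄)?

∇g = (2x, 4y)
Step 1: at (4, -3), ∇g = (8, -12) → (4, -3) − 0.05·(8, -12) = (3.6, -2.4)
Step 2: at (3.6, -2.4), ∇g = (7.2, -9.6) → (3.6, -2.4) − 0.05·(7.2, -9.6) = (3.24, -1.92)
Step 3: at (3.24, -1.92), ∇g = (6.48, -7.68) → (3.24, -1.92) − 0.05·(6.48, -7.68) = (2.916, -1.536)
Step 4: at (2.916, -1.536), ∇g = (5.832, -6.144) → (2.916, -1.536) − 0.05·(5.832, -6.144) = (2.6244, -1.2288)
∂g/∂x at (2.6244, -1.2288) = 5.2488

5.2488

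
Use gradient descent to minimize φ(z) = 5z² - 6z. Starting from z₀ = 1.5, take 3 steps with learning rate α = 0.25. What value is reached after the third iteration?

φ′(z) = 10z - 6
Step 1: φ′(1.5) = 9; z₁ = 1.5 − 0.25·9 = -0.75
Step 2: φ′(-0.75) = -13.5; z₂ = -0.75 − 0.25·(-13.5) = 2.625
Step 3: φ′(2.625) = 20.25; z₃ = 2.625 − 0.25·20.25 = -2.4375

-2.4375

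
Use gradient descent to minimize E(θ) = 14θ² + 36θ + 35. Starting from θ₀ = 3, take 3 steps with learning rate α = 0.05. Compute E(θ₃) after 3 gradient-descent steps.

E′(θ) = 28θ + 36
θ₁ = 3 − 0.05·120 = -3
θ₂ = -3 − 0.05·(-48) = -0.6
θ₃ = -0.6 − 0.05·19.2 = -1.56
E(-1.56) = 12.9104

12.9104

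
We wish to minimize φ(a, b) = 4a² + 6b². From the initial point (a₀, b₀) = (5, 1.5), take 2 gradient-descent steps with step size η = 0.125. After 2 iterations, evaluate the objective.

∇φ = (8a, 12b)
(a₁, b₁) = (5, 1.5) − 0.125·(40, 18) = (0, -0.75)
(a₂, b₂) = (0, -0.75) − 0.125·(0, -9) = (0, 0.375)
φ(0, 0.375) = 0.84375

0.84375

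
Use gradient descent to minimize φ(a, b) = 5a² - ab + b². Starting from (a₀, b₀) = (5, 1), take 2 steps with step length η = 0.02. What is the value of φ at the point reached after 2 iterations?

50.0484776

∇φ = (10a - b, -a + 2b)
(a₁, b₁) = (5, 1) − 0.02·(49, -3) = (4.02, 1.06)
(a₂, b₂) = (4.02, 1.06) − 0.02·(39.14, -1.9) = (3.2372, 1.098)
φ(3.2372, 1.098) = 50.0484776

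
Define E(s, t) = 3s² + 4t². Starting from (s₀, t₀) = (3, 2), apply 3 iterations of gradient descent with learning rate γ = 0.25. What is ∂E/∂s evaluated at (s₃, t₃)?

-2.25

∇E = (6s, 8t)
(s₁, t₁) = (3, 2) − 0.25·(18, 16) = (-1.5, -2)
(s₂, t₂) = (-1.5, -2) − 0.25·(-9, -16) = (0.75, 2)
(s₃, t₃) = (0.75, 2) − 0.25·(4.5, 16) = (-0.375, -2)
∂E/∂s at (-0.375, -2) = -2.25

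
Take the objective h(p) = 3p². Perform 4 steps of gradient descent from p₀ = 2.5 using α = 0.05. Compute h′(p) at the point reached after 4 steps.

3.6015

h′(p) = 6p
Step 1: h′(2.5) = 15; p₁ = 2.5 − 0.05·15 = 1.75
Step 2: h′(1.75) = 10.5; p₂ = 1.75 − 0.05·10.5 = 1.225
Step 3: h′(1.225) = 7.35; p₃ = 1.225 − 0.05·7.35 = 0.8575
Step 4: h′(0.8575) = 5.145; p₄ = 0.8575 − 0.05·5.145 = 0.60025
h′(p) at (0.60025) = 3.6015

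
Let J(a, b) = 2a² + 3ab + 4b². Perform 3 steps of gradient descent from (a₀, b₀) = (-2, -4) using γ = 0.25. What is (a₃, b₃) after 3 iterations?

∇J = (4a + 3b, 3a + 8b)
Step 1: at (-2, -4), ∇J = (-20, -38) → (-2, -4) − 0.25·(-20, -38) = (3, 5.5)
Step 2: at (3, 5.5), ∇J = (28.5, 53) → (3, 5.5) − 0.25·(28.5, 53) = (-4.125, -7.75)
Step 3: at (-4.125, -7.75), ∇J = (-39.75, -74.375) → (-4.125, -7.75) − 0.25·(-39.75, -74.375) = (5.8125, 10.84375)

(5.8125, 10.84375)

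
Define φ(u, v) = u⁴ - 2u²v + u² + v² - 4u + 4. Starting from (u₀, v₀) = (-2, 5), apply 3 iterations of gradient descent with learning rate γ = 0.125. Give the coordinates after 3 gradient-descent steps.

∇φ = (4u³ - 4uv + 2u - 4, -2u² + 2v)
Step 1: at (-2, 5), ∇φ = (0, 2) → (-2, 5) − 0.125·(0, 2) = (-2, 4.75)
Step 2: at (-2, 4.75), ∇φ = (-2, 1.5) → (-2, 4.75) − 0.125·(-2, 1.5) = (-1.75, 4.5625)
Step 3: at (-1.75, 4.5625), ∇φ = (3, 3) → (-1.75, 4.5625) − 0.125·(3, 3) = (-2.125, 4.1875)

(-2.125, 4.1875)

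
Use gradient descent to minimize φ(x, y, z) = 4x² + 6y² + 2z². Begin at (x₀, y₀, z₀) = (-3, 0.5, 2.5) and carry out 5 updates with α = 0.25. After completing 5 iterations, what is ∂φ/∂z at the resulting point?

0

∇φ = (8x, 12y, 4z)
Step 1: at (-3, 0.5, 2.5), ∇φ = (-24, 6, 10) → (-3, 0.5, 2.5) − 0.25·(-24, 6, 10) = (3, -1, 0)
Step 2: at (3, -1, 0), ∇φ = (24, -12, 0) → (3, -1, 0) − 0.25·(24, -12, 0) = (-3, 2, 0)
Step 3: at (-3, 2, 0), ∇φ = (-24, 24, 0) → (-3, 2, 0) − 0.25·(-24, 24, 0) = (3, -4, 0)
Step 4: at (3, -4, 0), ∇φ = (24, -48, 0) → (3, -4, 0) − 0.25·(24, -48, 0) = (-3, 8, 0)
Step 5: at (-3, 8, 0), ∇φ = (-24, 96, 0) → (-3, 8, 0) − 0.25·(-24, 96, 0) = (3, -16, 0)
∂φ/∂z at (3, -16, 0) = 0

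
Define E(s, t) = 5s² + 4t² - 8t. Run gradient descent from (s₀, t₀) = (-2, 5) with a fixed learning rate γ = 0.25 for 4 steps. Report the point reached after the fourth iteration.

∇E = (10s, 8t - 8)
(s₁, t₁) = (-2, 5) − 0.25·(-20, 32) = (3, -3)
(s₂, t₂) = (3, -3) − 0.25·(30, -32) = (-4.5, 5)
(s₃, t₃) = (-4.5, 5) − 0.25·(-45, 32) = (6.75, -3)
(s₄, t₄) = (6.75, -3) − 0.25·(67.5, -32) = (-10.125, 5)

(-10.125, 5)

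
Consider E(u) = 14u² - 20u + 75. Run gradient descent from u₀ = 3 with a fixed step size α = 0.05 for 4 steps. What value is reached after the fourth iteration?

E′(u) = 28u - 20
u₁ = 3 − 0.05·64 = -0.2
u₂ = -0.2 − 0.05·(-25.6) = 1.08
u₃ = 1.08 − 0.05·10.24 = 0.568
u₄ = 0.568 − 0.05·(-4.096) = 0.7728

0.7728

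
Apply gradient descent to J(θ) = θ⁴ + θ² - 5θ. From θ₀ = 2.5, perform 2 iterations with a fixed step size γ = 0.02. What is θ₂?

J′(θ) = 4θ³ + 2θ - 5
θ₁ = 2.5 − 0.02·62.5 = 1.25
θ₂ = 1.25 − 0.02·5.3125 = 1.14375

1.14375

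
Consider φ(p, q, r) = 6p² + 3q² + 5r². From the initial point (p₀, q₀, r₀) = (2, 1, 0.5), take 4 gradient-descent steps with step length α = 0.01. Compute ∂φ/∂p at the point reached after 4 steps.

14.39268864

∇φ = (12p, 6q, 10r)
Step 1: at (2, 1, 0.5), ∇φ = (24, 6, 5) → (2, 1, 0.5) − 0.01·(24, 6, 5) = (1.76, 0.94, 0.45)
Step 2: at (1.76, 0.94, 0.45), ∇φ = (21.12, 5.64, 4.5) → (1.76, 0.94, 0.45) − 0.01·(21.12, 5.64, 4.5) = (1.5488, 0.8836, 0.405)
Step 3: at (1.5488, 0.8836, 0.405), ∇φ = (18.5856, 5.3016, 4.05) → (1.5488, 0.8836, 0.405) − 0.01·(18.5856, 5.3016, 4.05) = (1.362944, 0.830584, 0.3645)
Step 4: at (1.362944, 0.830584, 0.3645), ∇φ = (16.355328, 4.983504, 3.645) → (1.362944, 0.830584, 0.3645) − 0.01·(16.355328, 4.983504, 3.645) = (1.19939072, 0.78074896, 0.32805)
∂φ/∂p at (1.19939072, 0.78074896, 0.32805) = 14.39268864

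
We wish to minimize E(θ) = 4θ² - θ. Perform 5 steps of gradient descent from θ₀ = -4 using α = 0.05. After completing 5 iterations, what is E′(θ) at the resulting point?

E′(θ) = 8θ - 1
Step 1: E′(-4) = -33; θ₁ = -4 − 0.05·(-33) = -2.35
Step 2: E′(-2.35) = -19.8; θ₂ = -2.35 − 0.05·(-19.8) = -1.36
Step 3: E′(-1.36) = -11.88; θ₃ = -1.36 − 0.05·(-11.88) = -0.766
Step 4: E′(-0.766) = -7.128; θ₄ = -0.766 − 0.05·(-7.128) = -0.4096
Step 5: E′(-0.4096) = -4.2768; θ₅ = -0.4096 − 0.05·(-4.2768) = -0.19576
E′(θ) at (-0.19576) = -2.56608

-2.56608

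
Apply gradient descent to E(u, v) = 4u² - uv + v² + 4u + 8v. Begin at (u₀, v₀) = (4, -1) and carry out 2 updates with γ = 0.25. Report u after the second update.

∇E = (8u - v + 4, -u + 2v + 8)
Step 1: at (4, -1), ∇E = (37, 2) → (4, -1) − 0.25·(37, 2) = (-5.25, -1.5)
Step 2: at (-5.25, -1.5), ∇E = (-36.5, 10.25) → (-5.25, -1.5) − 0.25·(-36.5, 10.25) = (3.875, -4.0625)
u = 3.875

3.875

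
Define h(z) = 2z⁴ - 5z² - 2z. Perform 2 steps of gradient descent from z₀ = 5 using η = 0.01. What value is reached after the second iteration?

2.28523136

h′(z) = 8z³ - 10z - 2
z₁ = 5 − 0.01·948 = -4.48
z₂ = -4.48 − 0.01·(-676.523136) = 2.28523136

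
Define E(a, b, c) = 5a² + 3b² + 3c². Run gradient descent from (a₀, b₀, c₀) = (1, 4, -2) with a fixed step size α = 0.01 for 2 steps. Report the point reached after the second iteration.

∇E = (10a, 6b, 6c)
(a₁, b₁, c₁) = (1, 4, -2) − 0.01·(10, 24, -12) = (0.9, 3.76, -1.88)
(a₂, b₂, c₂) = (0.9, 3.76, -1.88) − 0.01·(9, 22.56, -11.28) = (0.81, 3.5344, -1.7672)

(0.81, 3.5344, -1.7672)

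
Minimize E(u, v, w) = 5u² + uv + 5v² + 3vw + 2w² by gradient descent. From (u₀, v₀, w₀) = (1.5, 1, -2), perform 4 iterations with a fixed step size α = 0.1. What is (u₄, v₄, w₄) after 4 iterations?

∇E = (10u + v, u + 10v + 3w, 3v + 4w)
(u₁, v₁, w₁) = (1.5, 1, -2) − 0.1·(16, 5.5, -5) = (-0.1, 0.45, -1.5)
(u₂, v₂, w₂) = (-0.1, 0.45, -1.5) − 0.1·(-0.55, -0.1, -4.65) = (-0.045, 0.46, -1.035)
(u₃, v₃, w₃) = (-0.045, 0.46, -1.035) − 0.1·(0.01, 1.45, -2.76) = (-0.046, 0.315, -0.759)
(u₄, v₄, w₄) = (-0.046, 0.315, -0.759) − 0.1·(-0.145, 0.827, -2.091) = (-0.0315, 0.2323, -0.5499)

(-0.0315, 0.2323, -0.5499)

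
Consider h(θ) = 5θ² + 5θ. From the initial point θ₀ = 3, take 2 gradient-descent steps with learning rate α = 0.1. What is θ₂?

h′(θ) = 10θ + 5
θ₁ = 3 − 0.1·35 = -0.5
θ₂ = -0.5 − 0.1·0 = -0.5

-0.5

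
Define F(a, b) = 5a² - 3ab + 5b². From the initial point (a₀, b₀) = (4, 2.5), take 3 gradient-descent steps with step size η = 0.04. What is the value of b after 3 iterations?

∇F = (10a - 3b, -3a + 10b)
Step 1: at (4, 2.5), ∇F = (32.5, 13) → (4, 2.5) − 0.04·(32.5, 13) = (2.7, 1.98)
Step 2: at (2.7, 1.98), ∇F = (21.06, 11.7) → (2.7, 1.98) − 0.04·(21.06, 11.7) = (1.8576, 1.512)
Step 3: at (1.8576, 1.512), ∇F = (14.04, 9.5472) → (1.8576, 1.512) − 0.04·(14.04, 9.5472) = (1.296, 1.130112)
b = 1.130112

1.130112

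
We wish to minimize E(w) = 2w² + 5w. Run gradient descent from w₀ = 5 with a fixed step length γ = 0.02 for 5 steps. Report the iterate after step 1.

E′(w) = 4w + 5
Step 1: E′(5) = 25; w₁ = 5 − 0.02·25 = 4.5

4.5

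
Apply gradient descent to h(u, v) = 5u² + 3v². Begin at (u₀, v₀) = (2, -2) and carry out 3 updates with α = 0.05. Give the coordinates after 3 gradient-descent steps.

∇h = (10u, 6v)
(u₁, v₁) = (2, -2) − 0.05·(20, -12) = (1, -1.4)
(u₂, v₂) = (1, -1.4) − 0.05·(10, -8.4) = (0.5, -0.98)
(u₃, v₃) = (0.5, -0.98) − 0.05·(5, -5.88) = (0.25, -0.686)

(0.25, -0.686)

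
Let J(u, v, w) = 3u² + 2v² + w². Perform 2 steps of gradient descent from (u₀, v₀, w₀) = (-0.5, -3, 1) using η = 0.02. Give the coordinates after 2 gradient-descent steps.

∇J = (6u, 4v, 2w)
Step 1: at (-0.5, -3, 1), ∇J = (-3, -12, 2) → (-0.5, -3, 1) − 0.02·(-3, -12, 2) = (-0.44, -2.76, 0.96)
Step 2: at (-0.44, -2.76, 0.96), ∇J = (-2.64, -11.04, 1.92) → (-0.44, -2.76, 0.96) − 0.02·(-2.64, -11.04, 1.92) = (-0.3872, -2.5392, 0.9216)

(-0.3872, -2.5392, 0.9216)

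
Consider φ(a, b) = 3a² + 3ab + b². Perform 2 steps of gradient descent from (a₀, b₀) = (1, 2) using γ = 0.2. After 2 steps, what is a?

∇φ = (6a + 3b, 3a + 2b)
Step 1: at (1, 2), ∇φ = (12, 7) → (1, 2) − 0.2·(12, 7) = (-1.4, 0.6)
Step 2: at (-1.4, 0.6), ∇φ = (-6.6, -3) → (-1.4, 0.6) − 0.2·(-6.6, -3) = (-0.08, 1.2)
a = -0.08

-0.08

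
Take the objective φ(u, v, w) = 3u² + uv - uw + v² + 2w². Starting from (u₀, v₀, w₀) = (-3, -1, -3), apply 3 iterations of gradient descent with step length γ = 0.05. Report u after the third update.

-1.22025

∇φ = (6u + v - w, u + 2v, -u + 4w)
(u₁, v₁, w₁) = (-3, -1, -3) − 0.05·(-16, -5, -9) = (-2.2, -0.75, -2.55)
(u₂, v₂, w₂) = (-2.2, -0.75, -2.55) − 0.05·(-11.4, -3.7, -8) = (-1.63, -0.565, -2.15)
(u₃, v₃, w₃) = (-1.63, -0.565, -2.15) − 0.05·(-8.195, -2.76, -6.97) = (-1.22025, -0.427, -1.8015)
u = -1.22025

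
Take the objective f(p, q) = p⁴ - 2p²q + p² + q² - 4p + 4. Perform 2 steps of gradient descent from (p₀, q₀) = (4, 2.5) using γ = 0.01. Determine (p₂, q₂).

(1.77016, 2.7794)

∇f = (4p³ - 4pq + 2p - 4, -2p² + 2q)
(p₁, q₁) = (4, 2.5) − 0.01·(220, -27) = (1.8, 2.77)
(p₂, q₂) = (1.8, 2.77) − 0.01·(2.984, -0.94) = (1.77016, 2.7794)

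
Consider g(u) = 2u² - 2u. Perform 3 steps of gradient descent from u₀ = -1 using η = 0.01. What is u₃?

g′(u) = 4u - 2
u₁ = -1 − 0.01·(-6) = -0.94
u₂ = -0.94 − 0.01·(-5.76) = -0.8824
u₃ = -0.8824 − 0.01·(-5.5296) = -0.827104

-0.827104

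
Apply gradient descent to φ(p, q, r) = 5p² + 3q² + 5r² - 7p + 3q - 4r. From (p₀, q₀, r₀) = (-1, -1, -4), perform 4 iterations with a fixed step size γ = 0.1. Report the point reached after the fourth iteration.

(0.7, -0.5128, 0.4)

∇φ = (10p - 7, 6q + 3, 10r - 4)
(p₁, q₁, r₁) = (-1, -1, -4) − 0.1·(-17, -3, -44) = (0.7, -0.7, 0.4)
(p₂, q₂, r₂) = (0.7, -0.7, 0.4) − 0.1·(0, -1.2, 0) = (0.7, -0.58, 0.4)
(p₃, q₃, r₃) = (0.7, -0.58, 0.4) − 0.1·(0, -0.48, 0) = (0.7, -0.532, 0.4)
(p₄, q₄, r₄) = (0.7, -0.532, 0.4) − 0.1·(0, -0.192, 0) = (0.7, -0.5128, 0.4)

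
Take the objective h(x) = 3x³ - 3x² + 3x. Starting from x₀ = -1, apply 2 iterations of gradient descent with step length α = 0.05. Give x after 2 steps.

-4.2445

h′(x) = 9x² - 6x + 3
x₁ = -1 − 0.05·18 = -1.9
x₂ = -1.9 − 0.05·46.89 = -4.2445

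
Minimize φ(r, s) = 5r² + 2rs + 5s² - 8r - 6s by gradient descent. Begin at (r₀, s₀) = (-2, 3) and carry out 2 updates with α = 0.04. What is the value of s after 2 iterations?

∇φ = (10r + 2s - 8, 2r + 10s - 6)
Step 1: at (-2, 3), ∇φ = (-22, 20) → (-2, 3) − 0.04·(-22, 20) = (-1.12, 2.2)
Step 2: at (-1.12, 2.2), ∇φ = (-14.8, 13.76) → (-1.12, 2.2) − 0.04·(-14.8, 13.76) = (-0.528, 1.6496)
s = 1.6496

1.6496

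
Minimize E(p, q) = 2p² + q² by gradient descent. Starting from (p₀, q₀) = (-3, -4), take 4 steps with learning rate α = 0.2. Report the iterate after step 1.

(-0.6, -2.4)

∇E = (4p, 2q)
(p₁, q₁) = (-3, -4) − 0.2·(-12, -8) = (-0.6, -2.4)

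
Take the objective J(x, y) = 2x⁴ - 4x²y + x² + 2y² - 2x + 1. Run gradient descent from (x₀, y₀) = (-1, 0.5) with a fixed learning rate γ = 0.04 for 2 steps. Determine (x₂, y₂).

(-0.57118976, 0.561184)

∇J = (8x³ - 8xy + 2x - 2, -4x² + 4y)
(x₁, y₁) = (-1, 0.5) − 0.04·(-8, -2) = (-0.68, 0.58)
(x₂, y₂) = (-0.68, 0.58) − 0.04·(-2.720256, 0.4704) = (-0.57118976, 0.561184)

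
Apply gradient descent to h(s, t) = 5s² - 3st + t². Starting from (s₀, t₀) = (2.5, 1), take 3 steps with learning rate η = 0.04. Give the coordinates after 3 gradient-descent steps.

∇h = (10s - 3t, -3s + 2t)
(s₁, t₁) = (2.5, 1) − 0.04·(22, -5.5) = (1.62, 1.22)
(s₂, t₂) = (1.62, 1.22) − 0.04·(12.54, -2.42) = (1.1184, 1.3168)
(s₃, t₃) = (1.1184, 1.3168) − 0.04·(7.2336, -0.7216) = (0.829056, 1.345664)

(0.829056, 1.345664)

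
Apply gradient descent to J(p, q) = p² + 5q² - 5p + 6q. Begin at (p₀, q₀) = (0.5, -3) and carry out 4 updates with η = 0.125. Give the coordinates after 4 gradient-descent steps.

∇J = (2p - 5, 10q + 6)
(p₁, q₁) = (0.5, -3) − 0.125·(-4, -24) = (1, 0)
(p₂, q₂) = (1, 0) − 0.125·(-3, 6) = (1.375, -0.75)
(p₃, q₃) = (1.375, -0.75) − 0.125·(-2.25, -1.5) = (1.65625, -0.5625)
(p₄, q₄) = (1.65625, -0.5625) − 0.125·(-1.6875, 0.375) = (1.8671875, -0.609375)

(1.8671875, -0.609375)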